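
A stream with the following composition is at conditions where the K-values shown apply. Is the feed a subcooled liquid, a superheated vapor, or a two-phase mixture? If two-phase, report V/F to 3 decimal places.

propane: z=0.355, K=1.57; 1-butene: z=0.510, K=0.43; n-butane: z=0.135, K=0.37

ΣzᵢKᵢ = 0.827; Σzᵢ/Kᵢ = 1.777.
Since ΣzᵢKᵢ < 1 the mixture is below its bubble point — single liquid phase.

subcooled liquid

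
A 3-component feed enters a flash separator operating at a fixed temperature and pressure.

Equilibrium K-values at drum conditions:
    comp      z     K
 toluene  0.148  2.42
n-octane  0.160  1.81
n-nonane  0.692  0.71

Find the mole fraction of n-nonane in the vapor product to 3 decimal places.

y_n-nonane = 0.559

Newton–Raphson from β = 0.5:
  β = 0.500: g = -0.0196, g' = -0.235 → β = 0.417
  β = 0.417: g = 0.0007, g' = -0.252 → β = 0.419
Converged at β = 0.419.
Compositions from xᵢ = zᵢ/(1+β(Kᵢ−1)), yᵢ = Kᵢxᵢ:
  toluene: x = 0.093, y = 0.224
  n-octane: x = 0.119, y = 0.216
  n-nonane: x = 0.788, y = 0.559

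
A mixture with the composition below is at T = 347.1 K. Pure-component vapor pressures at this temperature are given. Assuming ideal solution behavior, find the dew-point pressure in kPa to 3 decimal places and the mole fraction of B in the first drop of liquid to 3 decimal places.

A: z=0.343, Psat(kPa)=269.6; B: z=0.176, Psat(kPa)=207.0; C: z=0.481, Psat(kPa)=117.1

At the dew point ψ → 1, so Σzᵢ/Kᵢ = 1 with Kᵢ = Pᵢˢᵃᵗ/P ⇒ 1/P = Σzᵢ/Pᵢˢᵃᵗ.
1/P = 0.343/269.6 + 0.176/207.0 + 0.481/117.1 = 0.006230 ⇒ P = 160.511 kPa
xᵢ = zᵢP/Pᵢˢᵃᵗ ⇒ x_B = 0.176·160.511/207.0 = 0.136

Pdew = 160.511 kPa, x_B = 0.136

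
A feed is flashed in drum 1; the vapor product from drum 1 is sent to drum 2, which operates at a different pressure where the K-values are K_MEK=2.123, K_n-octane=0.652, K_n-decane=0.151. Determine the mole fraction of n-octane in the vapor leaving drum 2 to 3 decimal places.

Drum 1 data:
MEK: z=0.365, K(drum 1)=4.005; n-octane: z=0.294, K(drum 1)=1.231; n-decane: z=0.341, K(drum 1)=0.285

Drum 1:
Let ψ₁ = V/F and solve Σ zᵢ(Kᵢ−1)/(1+ψ₁(Kᵢ−1)) = 0.
Feasibility: ΣzᵢKᵢ = 1.921, Σzᵢ/Kᵢ = 1.526 — both > 1, two phases present.
Iterate (Newton) starting at ψ₁ = 0.54:
  ψ₁ = 0.540: g = 0.0814, g' = -0.954 → ψ₁ = 0.625
Converged at ψ₁ = 0.625.
Drum-1 compositions:
  MEK: x = 0.127, y = 0.508
  n-octane: x = 0.257, y = 0.316
  n-decane: x = 0.616, y = 0.176
Drum-2 feed = drum-1 vapor: z₂ = (0.5081, 0.3163, 0.1756).
Drum 2:
Rachford–Rice: g(ψ₂) = Σ zᵢ(Kᵢ−1)/(1+ψ₂(Kᵢ−1)) = 0.
Feasibility: ΣzᵢKᵢ = 1.311, Σzᵢ/Kᵢ = 1.887 — both > 1, two phases present.
Newton–Raphson from ψ₂ = 0.58:
  ψ₂ = 0.580: g = -0.0861, g' = -0.786 → ψ₂ = 0.471
  ψ₂ = 0.471: g = -0.0066, g' = -0.680 → ψ₂ = 0.461
Converged at ψ₂ = 0.461.
  MEK: x = 0.335, y = 0.711
  n-octane: x = 0.377, y = 0.246
  n-decane: x = 0.288, y = 0.044

y_n-octane (drum 2) = 0.246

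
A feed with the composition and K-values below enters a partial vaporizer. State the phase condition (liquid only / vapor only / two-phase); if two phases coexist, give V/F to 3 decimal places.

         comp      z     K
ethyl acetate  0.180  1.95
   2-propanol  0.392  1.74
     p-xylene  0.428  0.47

two-phase, V/F = 0.546

ΣzᵢKᵢ = 1.234; Σzᵢ/Kᵢ = 1.228.
Both exceed 1, so a two-phase solution exists.
Material balance + equilibrium reduce to Σ zᵢ(Kᵢ−1)/(1+ψ(Kᵢ−1)) = 0.
Iterate (Newton) starting at ψ = 0.56:
  ψ = 0.560: g = -0.0059, g' = -0.420 → ψ = 0.546
Converged at ψ = 0.546.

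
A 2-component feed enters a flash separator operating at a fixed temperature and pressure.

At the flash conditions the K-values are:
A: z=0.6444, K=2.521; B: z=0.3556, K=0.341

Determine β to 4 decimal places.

β = 0.7441

Let β = V/F and solve Σ zᵢ(Kᵢ−1)/(1+β(Kᵢ−1)) = 0.
g(0) = ΣzᵢKᵢ − 1 = 0.7458 and g(1) = 1 − Σzᵢ/Kᵢ = -0.2984, so a root lies in (0, 1).
Newton–Raphson from β = 0.5:
  β = 0.5000: g = 0.20723, g' = -0.8245 → β = 0.7513
  β = 0.7513: g = -0.00676, g' = -0.9306 → β = 0.7441
Converged at β = 0.7441.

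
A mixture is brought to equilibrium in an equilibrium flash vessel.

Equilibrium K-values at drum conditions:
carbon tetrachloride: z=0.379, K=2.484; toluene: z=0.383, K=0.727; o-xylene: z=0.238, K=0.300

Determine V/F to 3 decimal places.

Newton–Raphson from V/F = 0.5:
  V/F = 0.500: g = -0.0545, g' = -0.589 → V/F = 0.407
Converged at V/F = 0.407.

V/F = 0.407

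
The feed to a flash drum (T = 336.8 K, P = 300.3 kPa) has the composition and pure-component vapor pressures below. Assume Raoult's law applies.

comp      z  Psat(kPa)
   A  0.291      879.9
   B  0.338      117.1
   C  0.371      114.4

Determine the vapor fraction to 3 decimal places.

ψ = 0.106

Raoult's law: Kᵢ = Pᵢˢᵃᵗ/P = Pᵢˢᵃᵗ/300.3.
  K_A = 879.9/300.3 = 2.93007, K_B = 117.1/300.3 = 0.38994, K_C = 114.4/300.3 = 0.38095
Material balance + equilibrium reduce to Σ zᵢ(Kᵢ−1)/(1+ψ(Kᵢ−1)) = 0.
Feasibility: ΣzᵢKᵢ = 1.126, Σzᵢ/Kᵢ = 1.940 — both > 1, two phases present.
Newton–Raphson from ψ = 0.5:
  ψ = 0.500: g = -0.3435, g' = -0.839 → ψ = 0.091
  ψ = 0.091: g = 0.0163, g' = -1.085 → ψ = 0.106
Converged at ψ = 0.106.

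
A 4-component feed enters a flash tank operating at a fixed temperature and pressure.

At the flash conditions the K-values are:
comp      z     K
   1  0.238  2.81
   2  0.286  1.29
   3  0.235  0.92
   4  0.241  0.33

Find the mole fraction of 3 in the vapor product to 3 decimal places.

y_3 = 0.227

Rachford–Rice: g(β) = Σ zᵢ(Kᵢ−1)/(1+β(Kᵢ−1)) = 0.
Check two-phase: ΣzᵢKᵢ = 1.333 > 1 and Σzᵢ/Kᵢ = 1.292 > 1, so g(0) = 0.333 > 0 and g(1) = -0.292 < 0.
Iterate (Newton) starting at β = 0.57:
  β = 0.570: g = 0.0023, g' = -0.491 → β = 0.575
Converged at β = 0.575.
Compositions from xᵢ = zᵢ/(1+β(Kᵢ−1)), yᵢ = Kᵢxᵢ:
  1: x = 0.117, y = 0.328
  2: x = 0.245, y = 0.316
  3: x = 0.246, y = 0.227
  4: x = 0.392, y = 0.129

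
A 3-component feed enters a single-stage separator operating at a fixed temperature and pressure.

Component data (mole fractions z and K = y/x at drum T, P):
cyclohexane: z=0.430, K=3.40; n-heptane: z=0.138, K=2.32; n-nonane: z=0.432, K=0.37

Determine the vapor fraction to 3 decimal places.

Material balance + equilibrium reduce to Σ zᵢ(Kᵢ−1)/(1+ψ(Kᵢ−1)) = 0.
g(0) = ΣzᵢKᵢ − 1 = 0.942 and g(1) = 1 − Σzᵢ/Kᵢ = -0.354, so a root lies in (0, 1).
Newton–Raphson from ψ = 0.5:
  ψ = 0.500: g = 0.1815, g' = -0.964 → ψ = 0.688
  ψ = 0.688: g = 0.0041, g' = -0.953 → ψ = 0.693
Converged at ψ = 0.693.

ψ = 0.693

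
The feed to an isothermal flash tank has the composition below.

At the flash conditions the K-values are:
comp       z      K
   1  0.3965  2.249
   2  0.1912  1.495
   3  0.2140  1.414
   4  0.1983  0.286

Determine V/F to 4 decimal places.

Material balance + equilibrium reduce to Σ zᵢ(Kᵢ−1)/(1+V/F(Kᵢ−1)) = 0.
Feasibility: ΣzᵢKᵢ = 1.5369, Σzᵢ/Kᵢ = 1.1489 — both > 1, two phases present.
Newton–Raphson from V/F = 0.5:
  V/F = 0.5000: g = 0.23392, g' = -0.5342 → V/F = 0.9379
  V/F = 0.9379: g = -0.07211, g' = -1.0985 → V/F = 0.8723
  V/F = 0.8723: g = -0.00716, g' = -0.8949 → V/F = 0.8643
  V/F = 0.8643: g = -0.00008, g' = -0.8754 → V/F = 0.8642
Converged at V/F = 0.8642.

V/F = 0.8642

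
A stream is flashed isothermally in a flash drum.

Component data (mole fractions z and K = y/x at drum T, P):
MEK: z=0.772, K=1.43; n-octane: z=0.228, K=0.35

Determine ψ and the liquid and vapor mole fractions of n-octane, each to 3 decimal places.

Material balance + equilibrium reduce to Σ zᵢ(Kᵢ−1)/(1+ψ(Kᵢ−1)) = 0.
Check two-phase: ΣzᵢKᵢ = 1.184 > 1 and Σzᵢ/Kᵢ = 1.191 > 1, so g(0) = 0.184 > 0 and g(1) = -0.191 < 0.
Binary case is linear: z₁(K₁−1)(1+ψ(K₂−1)) + z₂(K₂−1)(1+ψ(K₁−1)) = 0
⇒ ψ = [z₁(K₁−1)+z₂(K₂−1)] / [−(K₁−1)(K₂−1)] = 0.1838/0.2795 = 0.657
Compositions from xᵢ = zᵢ/(1+ψ(Kᵢ−1)), yᵢ = Kᵢxᵢ:
  MEK: x = 0.602, y = 0.861
  n-octane: x = 0.398, y = 0.139

ψ = 0.657, x_n-octane = 0.398, y_n-octane = 0.139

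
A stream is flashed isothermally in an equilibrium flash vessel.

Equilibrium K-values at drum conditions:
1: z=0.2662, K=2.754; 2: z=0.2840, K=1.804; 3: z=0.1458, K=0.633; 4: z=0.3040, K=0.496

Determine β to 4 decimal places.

Material balance + equilibrium reduce to Σ zᵢ(Kᵢ−1)/(1+β(Kᵢ−1)) = 0.
Check two-phase: ΣzᵢKᵢ = 1.4885 > 1 and Σzᵢ/Kᵢ = 1.0973 > 1, so g(0) = 0.4885 > 0 and g(1) = -0.0973 < 0.
Iterate (Newton) starting at β = 0.67:
  β = 0.6700: g = 0.06076, g' = -0.4612 → β = 0.8018
  β = 0.8018: g = -0.00005, g' = -0.4662 → β = 0.8017
Converged at β = 0.8017.

β = 0.8017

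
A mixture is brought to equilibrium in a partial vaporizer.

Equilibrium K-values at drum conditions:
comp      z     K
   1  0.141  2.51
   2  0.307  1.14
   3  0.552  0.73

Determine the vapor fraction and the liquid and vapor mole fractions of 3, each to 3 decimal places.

Iterate (Newton) starting at ψ = 0.5:
  ψ = 0.500: g = -0.0108, g' = -0.163 → ψ = 0.434
  ψ = 0.434: g = 0.0003, g' = -0.174 → ψ = 0.436
Converged at ψ = 0.436.
Compositions from xᵢ = zᵢ/(1+ψ(Kᵢ−1)), yᵢ = Kᵢxᵢ:
  1: x = 0.085, y = 0.213
  2: x = 0.289, y = 0.330
  3: x = 0.626, y = 0.457

ψ = 0.436, x_3 = 0.626, y_3 = 0.457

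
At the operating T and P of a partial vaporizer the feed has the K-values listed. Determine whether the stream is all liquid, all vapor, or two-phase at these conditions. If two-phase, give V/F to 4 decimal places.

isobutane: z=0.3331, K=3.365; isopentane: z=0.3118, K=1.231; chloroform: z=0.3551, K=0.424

ΣzᵢKᵢ = 1.6553; Σzᵢ/Kᵢ = 1.1898.
Both exceed 1, so a two-phase solution exists.
Material balance + equilibrium reduce to Σ zᵢ(Kᵢ−1)/(1+ψ(Kᵢ−1)) = 0.
Newton iteration, ψ⁰ = 0.5:
  ψ = 0.5000: g = 0.13825, g' = -0.6369 → ψ = 0.7171
  ψ = 0.7171: g = 0.00555, g' = -0.6106 → ψ = 0.7261
Converged at ψ = 0.7261.

two-phase, V/F = 0.7261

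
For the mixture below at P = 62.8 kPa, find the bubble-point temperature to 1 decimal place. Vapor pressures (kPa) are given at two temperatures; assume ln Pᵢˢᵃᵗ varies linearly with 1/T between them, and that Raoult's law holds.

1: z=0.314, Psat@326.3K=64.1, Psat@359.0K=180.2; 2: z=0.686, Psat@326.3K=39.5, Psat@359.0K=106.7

Bubble-point temperature: ΣzᵢPᵢˢᵃᵗ(T) = P. Interpolate ln Pᵢˢᵃᵗ = aᵢ + bᵢ/T.
  T = 326.3 K: ΣzᵢPᵢˢᵃᵗ = 47.22 kPa
  T = 359.0 K: ΣzᵢPᵢˢᵃᵗ = 129.78 kPa
  T = 342.6 K: ΣzᵢPᵢˢᵃᵗ = 80.07 kPa
  T = 334.5 K: ΣzᵢPᵢˢᵃᵗ = 61.99 kPa
  T = 338.6 K: ΣzᵢPᵢˢᵃᵗ = 70.67 kPa
  T = 336.6 K: ΣzᵢPᵢˢᵃᵗ = 66.32 kPa
Interpolating between 334.5 K and 336.6 K gives T ≈ 334.9 K.

T = 334.9 K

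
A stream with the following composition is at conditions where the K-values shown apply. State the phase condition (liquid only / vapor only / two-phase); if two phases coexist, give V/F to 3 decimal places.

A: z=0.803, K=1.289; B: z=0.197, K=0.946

ΣzᵢKᵢ = 1.221; Σzᵢ/Kᵢ = 0.831.
Since Σzᵢ/Kᵢ < 1 the mixture is above its dew point — single vapor phase.

vapor only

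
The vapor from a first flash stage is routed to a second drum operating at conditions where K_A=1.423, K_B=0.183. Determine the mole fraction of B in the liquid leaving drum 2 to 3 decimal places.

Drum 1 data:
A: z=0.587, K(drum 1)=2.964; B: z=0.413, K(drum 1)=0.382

x_B (drum 2) = 0.341

Drum 1:
Rachford–Rice: g(ψ₁) = Σ zᵢ(Kᵢ−1)/(1+ψ₁(Kᵢ−1)) = 0.
Check two-phase: ΣzᵢKᵢ = 1.898 > 1 and Σzᵢ/Kᵢ = 1.279 > 1, so g(0) = 0.898 > 0 and g(1) = -0.279 < 0.
Newton–Raphson from ψ₁ = 0.63:
  ψ₁ = 0.630: g = 0.0973, g' = -0.875 → ψ₁ = 0.741
  ψ₁ = 0.741: g = -0.0015, g' = -0.913 → ψ₁ = 0.740
Converged at ψ₁ = 0.740.
Drum-1 compositions:
  A: x = 0.239, y = 0.709
  B: x = 0.761, y = 0.291
Drum-2 feed = drum-1 vapor: z₂ = (0.7094, 0.2906).
Drum 2:
Rachford–Rice: g(ψ₂) = Σ zᵢ(Kᵢ−1)/(1+ψ₂(Kᵢ−1)) = 0.
g(0) = ΣzᵢKᵢ − 1 = 0.063 and g(1) = 1 − Σzᵢ/Kᵢ = -1.086, so a root lies in (0, 1).
Binary case is linear: z₁(K₁−1)(1+ψ₂(K₂−1)) + z₂(K₂−1)(1+ψ₂(K₁−1)) = 0
⇒ ψ₂ = [z₁(K₁−1)+z₂(K₂−1)] / [−(K₁−1)(K₂−1)] = 0.0627/0.3456 = 0.181
  A: x = 0.659, y = 0.938
  B: x = 0.341, y = 0.062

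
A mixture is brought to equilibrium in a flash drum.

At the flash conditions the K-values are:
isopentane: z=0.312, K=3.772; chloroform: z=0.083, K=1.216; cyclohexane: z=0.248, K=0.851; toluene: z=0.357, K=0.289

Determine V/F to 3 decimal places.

Newton–Raphson from V/F = 0.5:
  V/F = 0.500: g = -0.0551, g' = -0.865 → V/F = 0.436
  V/F = 0.436: g = 0.0003, g' = -0.880 → V/F = 0.437
Converged at V/F = 0.437.

V/F = 0.437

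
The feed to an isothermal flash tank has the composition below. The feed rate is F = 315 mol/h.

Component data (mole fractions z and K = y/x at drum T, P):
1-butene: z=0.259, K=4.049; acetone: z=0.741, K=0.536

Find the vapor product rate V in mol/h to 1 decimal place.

V = 99.3 mol/h

Iterate (Newton) starting at ψ = 0.5:
  ψ = 0.500: g = -0.1349, g' = -0.648 → ψ = 0.292
  ψ = 0.292: g = 0.0201, g' = -0.887 → ψ = 0.315
Converged at ψ = 0.315.
Then V = ψ·F = 0.3152·315 = 99.3 mol/h and L = F − V = 215.7 mol/h.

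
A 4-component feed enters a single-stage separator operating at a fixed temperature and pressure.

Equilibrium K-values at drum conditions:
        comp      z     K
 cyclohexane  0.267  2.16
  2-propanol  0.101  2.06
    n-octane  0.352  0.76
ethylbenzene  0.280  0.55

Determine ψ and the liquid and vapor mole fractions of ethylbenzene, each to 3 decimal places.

ψ = 0.524, x_ethylbenzene = 0.366, y_ethylbenzene = 0.201

Material balance + equilibrium reduce to Σ zᵢ(Kᵢ−1)/(1+ψ(Kᵢ−1)) = 0.
Check two-phase: ΣzᵢKᵢ = 1.206 > 1 and Σzᵢ/Kᵢ = 1.145 > 1, so g(0) = 0.206 > 0 and g(1) = -0.145 < 0.
Iterate (Newton) starting at ψ = 0.64:
  ψ = 0.640: g = -0.0352, g' = -0.299 → ψ = 0.522
  ψ = 0.522: g = 0.0005, g' = -0.310 → ψ = 0.524
Converged at ψ = 0.524.
Compositions from xᵢ = zᵢ/(1+ψ(Kᵢ−1)), yᵢ = Kᵢxᵢ:
  cyclohexane: x = 0.166, y = 0.359
  2-propanol: x = 0.065, y = 0.134
  n-octane: x = 0.403, y = 0.306
  ethylbenzene: x = 0.366, y = 0.201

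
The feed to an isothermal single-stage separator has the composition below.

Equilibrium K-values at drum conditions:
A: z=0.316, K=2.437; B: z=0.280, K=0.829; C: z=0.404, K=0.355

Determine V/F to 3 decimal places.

Rachford–Rice: g(V/F) = Σ zᵢ(Kᵢ−1)/(1+V/F(Kᵢ−1)) = 0.
Feasibility: ΣzᵢKᵢ = 1.146, Σzᵢ/Kᵢ = 1.605 — both > 1, two phases present.
Iterate (Newton) starting at V/F = 0.5:
  V/F = 0.500: g = -0.1727, g' = -0.597 → V/F = 0.211
  V/F = 0.211: g = -0.0026, g' = -0.618 → V/F = 0.206
Converged at V/F = 0.206.

V/F = 0.206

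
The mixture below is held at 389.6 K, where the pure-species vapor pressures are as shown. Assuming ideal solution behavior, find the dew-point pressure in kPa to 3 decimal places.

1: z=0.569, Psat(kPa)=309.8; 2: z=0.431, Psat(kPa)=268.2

At the dew point ψ → 1, so Σzᵢ/Kᵢ = 1 with Kᵢ = Pᵢˢᵃᵗ/P ⇒ 1/P = Σzᵢ/Pᵢˢᵃᵗ.
1/P = 0.569/309.8 + 0.431/268.2 = 0.003444 ⇒ P = 290.387 kPa

Pdew = 290.387 kPa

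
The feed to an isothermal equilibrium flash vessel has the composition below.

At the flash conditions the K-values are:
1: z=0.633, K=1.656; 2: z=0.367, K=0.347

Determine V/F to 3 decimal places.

V/F = 0.410

Binary case is linear: z₁(K₁−1)(1+V/F(K₂−1)) + z₂(K₂−1)(1+V/F(K₁−1)) = 0
⇒ V/F = [z₁(K₁−1)+z₂(K₂−1)] / [−(K₁−1)(K₂−1)] = 0.1756/0.4284 = 0.410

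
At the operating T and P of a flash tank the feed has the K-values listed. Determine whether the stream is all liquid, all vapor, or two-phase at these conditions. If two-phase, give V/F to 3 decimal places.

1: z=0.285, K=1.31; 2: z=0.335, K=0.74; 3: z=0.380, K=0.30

ΣzᵢKᵢ = 0.735; Σzᵢ/Kᵢ = 1.937.
Since ΣzᵢKᵢ < 1 the mixture is below its bubble point — single liquid phase.

all liquid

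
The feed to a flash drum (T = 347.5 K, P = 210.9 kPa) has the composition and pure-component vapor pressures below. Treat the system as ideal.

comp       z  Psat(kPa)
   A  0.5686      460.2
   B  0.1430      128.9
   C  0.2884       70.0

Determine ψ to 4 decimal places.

ψ = 0.5987

Raoult's law: Kᵢ = Pᵢˢᵃᵗ/P = Pᵢˢᵃᵗ/210.9.
  K_A = 460.2/210.9 = 2.182077, K_B = 128.9/210.9 = 0.611190, K_C = 70.0/210.9 = 0.331911
Let ψ = V/F and solve Σ zᵢ(Kᵢ−1)/(1+ψ(Kᵢ−1)) = 0.
g(0) = ΣzᵢKᵢ − 1 = 0.4239 and g(1) = 1 − Σzᵢ/Kᵢ = -0.3635, so a root lies in (0, 1).
Newton–Raphson from ψ = 0.5:
  ψ = 0.5000: g = 0.06411, g' = -0.6374 → ψ = 0.6006
  ψ = 0.6006: g = -0.00125, g' = -0.6676 → ψ = 0.5987
Converged at ψ = 0.5987.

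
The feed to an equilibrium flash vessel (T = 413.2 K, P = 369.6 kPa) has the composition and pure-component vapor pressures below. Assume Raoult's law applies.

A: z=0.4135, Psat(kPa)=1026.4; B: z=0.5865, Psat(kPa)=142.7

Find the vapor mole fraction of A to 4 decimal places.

y_A = 0.7130

Raoult's law: Kᵢ = Pᵢˢᵃᵗ/P = Pᵢˢᵃᵗ/369.6.
  K_A = 1026.4/369.6 = 2.777056, K_B = 142.7/369.6 = 0.386093
Rachford–Rice: g(β) = Σ zᵢ(Kᵢ−1)/(1+β(Kᵢ−1)) = 0.
Check two-phase: ΣzᵢKᵢ = 1.3748 > 1 and Σzᵢ/Kᵢ = 1.6680 > 1, so g(0) = 0.3748 > 0 and g(1) = -0.6680 < 0.
Binary case is linear: z₁(K₁−1)(1+β(K₂−1)) + z₂(K₂−1)(1+β(K₁−1)) = 0
⇒ β = [z₁(K₁−1)+z₂(K₂−1)] / [−(K₁−1)(K₂−1)] = 0.37476/1.09095 = 0.3435
Compositions from xᵢ = zᵢ/(1+β(Kᵢ−1)), yᵢ = Kᵢxᵢ:
  A: x = 0.2568, y = 0.7130
  B: x = 0.7432, y = 0.2870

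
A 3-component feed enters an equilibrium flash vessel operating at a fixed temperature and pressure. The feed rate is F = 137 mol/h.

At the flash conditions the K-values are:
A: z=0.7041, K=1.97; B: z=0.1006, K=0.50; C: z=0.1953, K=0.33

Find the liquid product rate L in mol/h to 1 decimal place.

Let β = V/F and solve Σ zᵢ(Kᵢ−1)/(1+β(Kᵢ−1)) = 0.
Check two-phase: ΣzᵢKᵢ = 1.5018 > 1 and Σzᵢ/Kᵢ = 1.1504 > 1, so g(0) = 0.5018 > 0 and g(1) = -0.1504 < 0.
Iterate (Newton) starting at β = 0.5:
  β = 0.5000: g = 0.19608, g' = -0.5434 → β = 0.8609
  β = 0.8609: g = -0.02530, g' = -0.7637 → β = 0.8277
  β = 0.8277: g = -0.00076, g' = -0.7189 → β = 0.8267
Converged at β = 0.8267.
Then V = β·F = 0.8267·137 = 113.3 mol/h and L = F − V = 23.7 mol/h.

L = 23.7 mol/h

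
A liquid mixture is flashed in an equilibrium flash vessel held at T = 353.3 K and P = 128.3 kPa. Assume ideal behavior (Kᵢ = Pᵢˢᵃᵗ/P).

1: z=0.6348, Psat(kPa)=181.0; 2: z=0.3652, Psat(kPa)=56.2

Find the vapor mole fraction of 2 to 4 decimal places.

y_2 = 0.1850

Raoult's law: Kᵢ = Pᵢˢᵃᵗ/P = Pᵢˢᵃᵗ/128.3.
  K_1 = 181.0/128.3 = 1.410756, K_2 = 56.2/128.3 = 0.438036
Rachford–Rice: g(V/F) = Σ zᵢ(Kᵢ−1)/(1+V/F(Kᵢ−1)) = 0.
g(0) = ΣzᵢKᵢ − 1 = 0.0555 and g(1) = 1 − Σzᵢ/Kᵢ = -0.2837, so a root lies in (0, 1).
Newton–Raphson from V/F = 0.5:
  V/F = 0.5000: g = -0.06911, g' = -0.2968 → V/F = 0.2672
  V/F = 0.2672: g = -0.00652, g' = -0.2466 → V/F = 0.2407
  V/F = 0.2407: g = -0.00005, g' = -0.2429 → V/F = 0.2405
Converged at V/F = 0.2405.
Compositions from xᵢ = zᵢ/(1+V/F(Kᵢ−1)), yᵢ = Kᵢxᵢ:
  1: x = 0.5777, y = 0.8150
  2: x = 0.4223, y = 0.1850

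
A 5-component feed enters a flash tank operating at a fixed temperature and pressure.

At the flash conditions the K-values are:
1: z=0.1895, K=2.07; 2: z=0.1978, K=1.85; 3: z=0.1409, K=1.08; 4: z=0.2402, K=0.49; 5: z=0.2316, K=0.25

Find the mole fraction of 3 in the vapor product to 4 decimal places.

y_3 = 0.1502

Material balance + equilibrium reduce to Σ zᵢ(Kᵢ−1)/(1+ψ(Kᵢ−1)) = 0.
g(0) = ΣzᵢKᵢ − 1 = 0.0860 and g(1) = 1 − Σzᵢ/Kᵢ = -0.7455, so a root lies in (0, 1).
Newton iteration, ψ⁰ = 0.46:
  ψ = 0.4600: g = -0.15762, g' = -0.5824 → ψ = 0.1894
  ψ = 0.1894: g = -0.01353, g' = -0.5104 → ψ = 0.1629
Converged at ψ = 0.1629.
Compositions from xᵢ = zᵢ/(1+ψ(Kᵢ−1)), yᵢ = Kᵢxᵢ:
  1: x = 0.1614, y = 0.3340
  2: x = 0.1737, y = 0.3214
  3: x = 0.1391, y = 0.1502
  4: x = 0.2620, y = 0.1284
  5: x = 0.2638, y = 0.0660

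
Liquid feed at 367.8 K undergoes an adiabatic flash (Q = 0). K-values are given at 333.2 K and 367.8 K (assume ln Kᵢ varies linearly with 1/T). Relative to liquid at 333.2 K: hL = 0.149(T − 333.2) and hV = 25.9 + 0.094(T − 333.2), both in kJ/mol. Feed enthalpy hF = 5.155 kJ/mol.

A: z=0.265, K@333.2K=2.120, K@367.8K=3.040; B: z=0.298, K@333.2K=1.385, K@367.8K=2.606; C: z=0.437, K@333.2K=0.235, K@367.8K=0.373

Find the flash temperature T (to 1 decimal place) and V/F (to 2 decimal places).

T = 335.8 K, V/F = 0.18

Adiabatic flash: solve Rachford–Rice at each trial T, then check hF = ψ·hV(T) + (1−ψ)·hL(T).
  T = 333.2 K: K = (2.120, 1.385, 0.235), RR gives ψ = 0.125, H_out = 3.244 kJ/mol
  T = 367.8 K: K = (3.040, 2.606, 0.373), RR gives ψ = 0.655, H_out = 20.865 kJ/mol
  T = 350.5 K: K = (2.561, 1.930, 0.299), RR gives ψ = 0.439, H_out = 13.534 kJ/mol
  T = 341.9 K: K = (2.337, 1.643, 0.266), RR gives ψ = 0.303, H_out = 9.010 kJ/mol
  T = 337.5 K: K = (2.226, 1.509, 0.250), RR gives ψ = 0.220, H_out = 6.280 kJ/mol
  T = 335.4 K: K = (2.174, 1.447, 0.243), RR gives ψ = 0.175, H_out = 4.848 kJ/mol
  T = 336.4 K: K = (2.199, 1.476, 0.246), RR gives ψ = 0.197, H_out = 5.542 kJ/mol
Linear interpolation between T = 335.4 (H_out = 4.848) and T = 336.4 (H_out = 5.542) on hF = 5.155 gives T ≈ 335.8 K, at which ψ = 0.18.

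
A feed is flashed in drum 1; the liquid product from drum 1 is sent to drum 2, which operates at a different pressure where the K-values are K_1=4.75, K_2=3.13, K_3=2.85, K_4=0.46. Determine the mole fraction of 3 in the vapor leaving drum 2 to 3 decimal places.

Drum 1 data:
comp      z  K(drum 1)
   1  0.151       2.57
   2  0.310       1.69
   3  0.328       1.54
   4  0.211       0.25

Drum 1:
Material balance + equilibrium reduce to Σ zᵢ(Kᵢ−1)/(1+ψ₁(Kᵢ−1)) = 0.
Check two-phase: ΣzᵢKᵢ = 1.470 > 1 and Σzᵢ/Kᵢ = 1.299 > 1, so g(0) = 0.470 > 0 and g(1) = -0.299 < 0.
Iterate (Newton) starting at ψ₁ = 0.5:
  ψ₁ = 0.500: g = 0.1781, g' = -0.562 → ψ₁ = 0.817
  ψ₁ = 0.817: g = -0.0453, g' = -0.970 → ψ₁ = 0.770
  ψ₁ = 0.770: g = -0.0029, g' = -0.853 → ψ₁ = 0.767
Converged at ψ₁ = 0.767.
Drum-1 compositions:
  1: x = 0.068, y = 0.176
  2: x = 0.203, y = 0.343
  3: x = 0.232, y = 0.357
  4: x = 0.497, y = 0.124
Drum-2 feed = drum-1 liquid: z₂ = (0.0685, 0.2027, 0.2319, 0.4969).
Drum 2:
Rachford–Rice: g(ψ₂) = Σ zᵢ(Kᵢ−1)/(1+ψ₂(Kᵢ−1)) = 0.
Check two-phase: ΣzᵢKᵢ = 1.849 > 1 and Σzᵢ/Kᵢ = 1.241 > 1, so g(0) = 0.849 > 0 and g(1) = -0.241 < 0.
Newton iteration, ψ₂⁰ = 0.67:
  ψ₂ = 0.670: g = 0.0222, g' = -0.748 → ψ₂ = 0.700
Converged at ψ₂ = 0.700.
  1: x = 0.019, y = 0.090
  2: x = 0.081, y = 0.255
  3: x = 0.101, y = 0.288
  4: x = 0.799, y = 0.367

y_3 (drum 2) = 0.288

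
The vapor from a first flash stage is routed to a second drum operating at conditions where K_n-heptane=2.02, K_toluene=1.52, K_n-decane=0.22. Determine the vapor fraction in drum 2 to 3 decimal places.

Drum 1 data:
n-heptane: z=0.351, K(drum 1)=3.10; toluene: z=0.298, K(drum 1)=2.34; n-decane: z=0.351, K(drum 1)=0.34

V/F (drum 2) = 0.648

Drum 1:
Material balance + equilibrium reduce to Σ zᵢ(Kᵢ−1)/(1+ψ₁(Kᵢ−1)) = 0.
g(0) = ΣzᵢKᵢ − 1 = 0.905 and g(1) = 1 − Σzᵢ/Kᵢ = -0.273, so a root lies in (0, 1).
Iterate (Newton) starting at ψ₁ = 0.5:
  ψ₁ = 0.500: g = 0.2529, g' = -0.901 → ψ₁ = 0.781
  ψ₁ = 0.781: g = -0.0036, g' = -1.001 → ψ₁ = 0.777
Converged at ψ₁ = 0.777.
Drum-1 compositions:
  n-heptane: x = 0.133, y = 0.413
  toluene: x = 0.146, y = 0.342
  n-decane: x = 0.721, y = 0.245
Drum-2 feed = drum-1 vapor: z₂ = (0.4134, 0.3416, 0.2450).
Drum 2:
Iterate (Newton) starting at ψ₂ = 0.5:
  ψ₂ = 0.500: g = 0.1069, g' = -0.647 → ψ₂ = 0.665
  ψ₂ = 0.665: g = -0.0140, g' = -0.847 → ψ₂ = 0.649
  ψ₂ = 0.649: g = -0.0002, g' = -0.818 → ψ₂ = 0.648
Converged at ψ₂ = 0.648.
  n-heptane: x = 0.249, y = 0.503
  toluene: x = 0.255, y = 0.388
  n-decane: x = 0.496, y = 0.109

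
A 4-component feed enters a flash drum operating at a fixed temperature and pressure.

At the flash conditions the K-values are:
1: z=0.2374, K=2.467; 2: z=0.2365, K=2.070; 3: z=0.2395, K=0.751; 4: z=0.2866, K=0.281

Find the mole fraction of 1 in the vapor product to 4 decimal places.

y_1 = 0.3486

Let ψ = V/F and solve Σ zᵢ(Kᵢ−1)/(1+ψ(Kᵢ−1)) = 0.
Feasibility: ΣzᵢKᵢ = 1.3356, Σzᵢ/Kᵢ = 1.5493 — both > 1, two phases present.
Newton–Raphson from ψ = 0.5:
  ψ = 0.5000: g = -0.02408, g' = -0.6655 → ψ = 0.4638
  ψ = 0.4638: g = -0.00022, g' = -0.6544 → ψ = 0.4635
Converged at ψ = 0.4635.
Compositions from xᵢ = zᵢ/(1+ψ(Kᵢ−1)), yᵢ = Kᵢxᵢ:
  1: x = 0.1413, y = 0.3486
  2: x = 0.1581, y = 0.3273
  3: x = 0.2707, y = 0.2033
  4: x = 0.4298, y = 0.1208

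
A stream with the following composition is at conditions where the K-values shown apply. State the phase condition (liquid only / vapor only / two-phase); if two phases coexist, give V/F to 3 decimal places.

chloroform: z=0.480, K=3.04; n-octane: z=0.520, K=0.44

ΣzᵢKᵢ = 1.688; Σzᵢ/Kᵢ = 1.340.
Both exceed 1, so a two-phase solution exists.
Let ψ = V/F and solve Σ zᵢ(Kᵢ−1)/(1+ψ(Kᵢ−1)) = 0.
Newton–Raphson from ψ = 0.5:
  ψ = 0.500: g = 0.0803, g' = -0.804 → ψ = 0.600
  ψ = 0.600: g = 0.0018, g' = -0.774 → ψ = 0.602
Converged at ψ = 0.602.

two-phase, V/F = 0.602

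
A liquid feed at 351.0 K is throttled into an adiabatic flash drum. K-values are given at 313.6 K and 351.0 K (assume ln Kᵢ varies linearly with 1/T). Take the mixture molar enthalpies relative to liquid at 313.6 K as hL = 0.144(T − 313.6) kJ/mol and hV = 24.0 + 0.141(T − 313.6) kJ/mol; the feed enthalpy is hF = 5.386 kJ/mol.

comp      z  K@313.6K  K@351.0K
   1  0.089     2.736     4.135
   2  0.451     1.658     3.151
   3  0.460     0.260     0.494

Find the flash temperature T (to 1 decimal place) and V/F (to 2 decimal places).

T = 315.5 K, V/F = 0.21

Adiabatic flash: solve Rachford–Rice at each trial T, then check hF = ψ·hV(T) + (1−ψ)·hL(T).
  T = 313.6 K: K = (2.736, 1.658, 0.260), RR gives ψ = 0.165, H_out = 3.962 kJ/mol
  T = 351.0 K: K = (4.135, 3.151, 0.494), RR gives ψ = 0.866, H_out = 26.061 kJ/mol
  T = 332.3 K: K = (3.403, 2.327, 0.365), RR gives ψ = 0.536, H_out = 15.537 kJ/mol
  T = 323.0 K: K = (3.063, 1.976, 0.310), RR gives ψ = 0.371, H_out = 10.259 kJ/mol
  T = 318.3 K: K = (2.897, 1.812, 0.284), RR gives ψ = 0.276, H_out = 7.288 kJ/mol
  T = 316.0 K: K = (2.818, 1.736, 0.272), RR gives ψ = 0.224, H_out = 5.713 kJ/mol
  T = 314.8 K: K = (2.777, 1.697, 0.266), RR gives ψ = 0.195, H_out = 4.852 kJ/mol
Linear interpolation between T = 314.8 (H_out = 4.852) and T = 316.0 (H_out = 5.713) on hF = 5.386 gives T ≈ 315.5 K, at which ψ = 0.21.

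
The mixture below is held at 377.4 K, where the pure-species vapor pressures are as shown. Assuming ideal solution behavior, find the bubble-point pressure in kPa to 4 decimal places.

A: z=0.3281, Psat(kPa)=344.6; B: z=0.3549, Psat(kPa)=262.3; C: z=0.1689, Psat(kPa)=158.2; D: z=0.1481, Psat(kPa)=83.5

Pbub = 245.2399 kPa

At the bubble point ψ → 0, so ΣzᵢKᵢ = 1 with Kᵢ = Pᵢˢᵃᵗ/P ⇒ P = ΣzᵢPᵢˢᵃᵗ.
P = 0.3281·344.6 + 0.3549·262.3 + 0.1689·158.2 + 0.1481·83.5 = 245.2399 kPa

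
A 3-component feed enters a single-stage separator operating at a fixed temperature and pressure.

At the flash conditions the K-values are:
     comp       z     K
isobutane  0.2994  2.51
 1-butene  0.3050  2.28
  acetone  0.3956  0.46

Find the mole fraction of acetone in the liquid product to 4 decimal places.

Material balance + equilibrium reduce to Σ zᵢ(Kᵢ−1)/(1+V/F(Kᵢ−1)) = 0.
Check two-phase: ΣzᵢKᵢ = 1.6289 > 1 and Σzᵢ/Kᵢ = 1.1131 > 1, so g(0) = 0.6289 > 0 and g(1) = -0.1131 < 0.
Newton–Raphson from V/F = 0.7:
  V/F = 0.7000: g = 0.08224, g' = -0.5985 → V/F = 0.8374
  V/F = 0.8374: g = -0.00190, g' = -0.6340 → V/F = 0.8344
Converged at V/F = 0.8344.
Compositions from xᵢ = zᵢ/(1+V/F(Kᵢ−1)), yᵢ = Kᵢxᵢ:
  isobutane: x = 0.1325, y = 0.3325
  1-butene: x = 0.1475, y = 0.3363
  acetone: x = 0.7200, y = 0.3312

x_acetone = 0.7200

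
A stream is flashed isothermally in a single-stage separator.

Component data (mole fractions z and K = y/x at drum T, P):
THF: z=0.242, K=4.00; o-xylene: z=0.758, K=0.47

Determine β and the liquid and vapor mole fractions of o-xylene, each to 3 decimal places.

Rachford–Rice: g(β) = Σ zᵢ(Kᵢ−1)/(1+β(Kᵢ−1)) = 0.
g(0) = ΣzᵢKᵢ − 1 = 0.324 and g(1) = 1 − Σzᵢ/Kᵢ = -0.673, so a root lies in (0, 1).
Binary case is linear: z₁(K₁−1)(1+β(K₂−1)) + z₂(K₂−1)(1+β(K₁−1)) = 0
⇒ β = [z₁(K₁−1)+z₂(K₂−1)] / [−(K₁−1)(K₂−1)] = 0.3243/1.5900 = 0.204
Compositions from xᵢ = zᵢ/(1+β(Kᵢ−1)), yᵢ = Kᵢxᵢ:
  THF: x = 0.150, y = 0.601
  o-xylene: x = 0.850, y = 0.399

β = 0.204, x_o-xylene = 0.850, y_o-xylene = 0.399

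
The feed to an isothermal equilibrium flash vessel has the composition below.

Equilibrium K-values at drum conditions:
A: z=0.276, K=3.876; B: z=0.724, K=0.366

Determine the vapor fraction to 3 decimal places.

ψ = 0.184

Material balance + equilibrium reduce to Σ zᵢ(Kᵢ−1)/(1+ψ(Kᵢ−1)) = 0.
g(0) = ΣzᵢKᵢ − 1 = 0.335 and g(1) = 1 − Σzᵢ/Kᵢ = -1.049, so a root lies in (0, 1).
Binary case is linear: z₁(K₁−1)(1+ψ(K₂−1)) + z₂(K₂−1)(1+ψ(K₁−1)) = 0
⇒ ψ = [z₁(K₁−1)+z₂(K₂−1)] / [−(K₁−1)(K₂−1)] = 0.3348/1.8234 = 0.184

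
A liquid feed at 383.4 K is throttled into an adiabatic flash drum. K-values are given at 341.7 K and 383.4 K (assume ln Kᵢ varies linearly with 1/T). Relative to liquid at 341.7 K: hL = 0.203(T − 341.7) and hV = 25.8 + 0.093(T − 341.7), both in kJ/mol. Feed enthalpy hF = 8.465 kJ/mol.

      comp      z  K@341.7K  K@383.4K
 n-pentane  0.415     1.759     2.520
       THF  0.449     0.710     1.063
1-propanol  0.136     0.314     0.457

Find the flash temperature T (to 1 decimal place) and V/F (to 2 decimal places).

Adiabatic flash: solve Rachford–Rice at each trial T, then check hF = ψ·hV(T) + (1−ψ)·hL(T).
  T = 341.7 K: K = (1.759, 0.710, 0.314), RR gives ψ = 0.288, H_out = 7.442 kJ/mol
  T = 383.4 K: K = (2.520, 1.063, 0.457), RR gives ψ = 1.000, H_out = 29.678 kJ/mol
  T = 362.5 K: K = (2.126, 0.878, 0.383), RR gives ψ = 0.854, H_out = 24.292 kJ/mol
  T = 352.1 K: K = (1.939, 0.792, 0.348), RR gives ψ = 0.591, H_out = 16.680 kJ/mol
  T = 346.9 K: K = (1.848, 0.751, 0.331), RR gives ψ = 0.445, H_out = 12.281 kJ/mol
  T = 344.3 K: K = (1.803, 0.730, 0.322), RR gives ψ = 0.368, H_out = 9.921 kJ/mol
  T = 343.0 K: K = (1.781, 0.720, 0.318), RR gives ψ = 0.329, H_out = 8.697 kJ/mol
Linear interpolation between T = 341.7 (H_out = 7.442) and T = 343.0 (H_out = 8.697) on hF = 8.465 gives T ≈ 342.8 K, at which ψ = 0.32.

T = 342.8 K, V/F = 0.32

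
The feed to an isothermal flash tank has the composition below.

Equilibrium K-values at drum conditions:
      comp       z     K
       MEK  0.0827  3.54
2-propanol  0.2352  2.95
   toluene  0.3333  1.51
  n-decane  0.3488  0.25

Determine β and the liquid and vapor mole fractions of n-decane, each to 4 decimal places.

β = 0.5461, x_n-decane = 0.5908, y_n-decane = 0.1477

Newton–Raphson from β = 0.56:
  β = 0.5600: g = -0.01286, g' = -0.9310 → β = 0.5462
  β = 0.5462: g = -0.00008, g' = -0.9193 → β = 0.5461
Converged at β = 0.5461.
Compositions from xᵢ = zᵢ/(1+β(Kᵢ−1)), yᵢ = Kᵢxᵢ:
  MEK: x = 0.0346, y = 0.1226
  2-propanol: x = 0.1139, y = 0.3360
  toluene: x = 0.2607, y = 0.3936
  n-decane: x = 0.5908, y = 0.1477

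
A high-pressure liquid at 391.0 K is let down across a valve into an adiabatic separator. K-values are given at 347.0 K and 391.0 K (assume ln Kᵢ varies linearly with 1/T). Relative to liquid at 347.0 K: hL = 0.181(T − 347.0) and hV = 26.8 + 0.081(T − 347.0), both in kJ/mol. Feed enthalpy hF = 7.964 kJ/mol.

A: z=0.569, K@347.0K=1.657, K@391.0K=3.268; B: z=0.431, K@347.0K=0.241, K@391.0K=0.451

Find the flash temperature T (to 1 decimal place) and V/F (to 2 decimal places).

T = 353.1 K, V/F = 0.26

Adiabatic flash: solve Rachford–Rice at each trial T, then check hF = ψ·hV(T) + (1−ψ)·hL(T).
  T = 347.0 K: K = (1.657, 0.241), RR gives ψ = 0.094, H_out = 2.510 kJ/mol
  T = 391.0 K: K = (3.268, 0.451), RR gives ψ = 0.846, H_out = 26.923 kJ/mol
  T = 369.0 K: K = (2.375, 0.336), RR gives ψ = 0.543, H_out = 17.346 kJ/mol
  T = 358.0 K: K = (1.995, 0.286), RR gives ψ = 0.364, H_out = 11.334 kJ/mol
  T = 352.5 K: K = (1.821, 0.263), RR gives ψ = 0.247, H_out = 7.472 kJ/mol
  T = 355.2 K: K = (1.905, 0.274), RR gives ψ = 0.307, H_out = 9.471 kJ/mol
  T = 353.9 K: K = (1.864, 0.269), RR gives ψ = 0.279, H_out = 8.537 kJ/mol
Linear interpolation between T = 352.5 (H_out = 7.472) and T = 353.9 (H_out = 8.537) on hF = 7.964 gives T ≈ 353.1 K, at which ψ = 0.26.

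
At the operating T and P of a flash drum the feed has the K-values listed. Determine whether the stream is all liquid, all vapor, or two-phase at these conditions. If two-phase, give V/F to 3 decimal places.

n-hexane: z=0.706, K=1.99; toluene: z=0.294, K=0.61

ΣzᵢKᵢ = 1.584; Σzᵢ/Kᵢ = 0.837.
Since Σzᵢ/Kᵢ < 1 the mixture is above its dew point — single vapor phase.

all vapor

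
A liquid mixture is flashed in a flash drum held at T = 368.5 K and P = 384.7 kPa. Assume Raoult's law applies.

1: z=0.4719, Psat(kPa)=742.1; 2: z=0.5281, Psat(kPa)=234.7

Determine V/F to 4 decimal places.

Raoult's law: Kᵢ = Pᵢˢᵃᵗ/P = Pᵢˢᵃᵗ/384.7.
  K_1 = 742.1/384.7 = 1.929036, K_2 = 234.7/384.7 = 0.610086
Material balance + equilibrium reduce to Σ zᵢ(Kᵢ−1)/(1+V/F(Kᵢ−1)) = 0.
g(0) = ΣzᵢKᵢ − 1 = 0.2325 and g(1) = 1 − Σzᵢ/Kᵢ = -0.1102, so a root lies in (0, 1).
Binary case is linear: z₁(K₁−1)(1+V/F(K₂−1)) + z₂(K₂−1)(1+V/F(K₁−1)) = 0
⇒ V/F = [z₁(K₁−1)+z₂(K₂−1)] / [−(K₁−1)(K₂−1)] = 0.23250/0.36224 = 0.6418

V/F = 0.6418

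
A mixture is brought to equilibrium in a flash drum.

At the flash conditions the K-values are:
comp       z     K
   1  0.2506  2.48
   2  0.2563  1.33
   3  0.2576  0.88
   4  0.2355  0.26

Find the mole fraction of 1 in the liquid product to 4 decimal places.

x_1 = 0.1498

Let β = V/F and solve Σ zᵢ(Kᵢ−1)/(1+β(Kᵢ−1)) = 0.
g(0) = ΣzᵢKᵢ − 1 = 0.2503 and g(1) = 1 − Σzᵢ/Kᵢ = -0.4923, so a root lies in (0, 1).
Newton iteration, β⁰ = 0.5:
  β = 0.5000: g = -0.02375, g' = -0.5310 → β = 0.4553
  β = 0.4553: g = -0.00039, g' = -0.5145 → β = 0.4545
Converged at β = 0.4545.
Compositions from xᵢ = zᵢ/(1+β(Kᵢ−1)), yᵢ = Kᵢxᵢ:
  1: x = 0.1498, y = 0.3716
  2: x = 0.2229, y = 0.2964
  3: x = 0.2725, y = 0.2398
  4: x = 0.3548, y = 0.0923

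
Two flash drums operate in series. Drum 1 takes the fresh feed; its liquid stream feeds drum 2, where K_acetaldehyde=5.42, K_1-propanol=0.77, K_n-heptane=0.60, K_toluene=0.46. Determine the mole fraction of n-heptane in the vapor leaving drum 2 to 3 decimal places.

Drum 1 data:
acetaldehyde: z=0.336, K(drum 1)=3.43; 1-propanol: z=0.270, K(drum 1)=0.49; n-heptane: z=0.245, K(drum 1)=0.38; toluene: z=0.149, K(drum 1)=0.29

y_n-heptane (drum 2) = 0.208

Drum 1:
Newton–Raphson from ψ₁ = 0.5:
  ψ₁ = 0.500: g = -0.2004, g' = -0.909 → ψ₁ = 0.280
  ψ₁ = 0.280: g = 0.0098, g' = -1.054 → ψ₁ = 0.289
Converged at ψ₁ = 0.289.
Drum-1 compositions:
  acetaldehyde: x = 0.197, y = 0.677
  1-propanol: x = 0.317, y = 0.155
  n-heptane: x = 0.298, y = 0.113
  toluene: x = 0.187, y = 0.054
Drum-2 feed = drum-1 liquid: z₂ = (0.1974, 0.3167, 0.2985, 0.1875).
Drum 2:
Let ψ₂ = V/F and solve Σ zᵢ(Kᵢ−1)/(1+ψ₂(Kᵢ−1)) = 0.
Feasibility: ΣzᵢKᵢ = 1.579, Σzᵢ/Kᵢ = 1.353 — both > 1, two phases present.
Iterate (Newton) starting at ψ₂ = 0.42:
  ψ₂ = 0.420: g = -0.0496, g' = -0.654 → ψ₂ = 0.344
  ψ₂ = 0.344: g = 0.0042, g' = -0.773 → ψ₂ = 0.350
Converged at ψ₂ = 0.350.
  acetaldehyde: x = 0.078, y = 0.420
  1-propanol: x = 0.344, y = 0.265
  n-heptane: x = 0.347, y = 0.208
  toluene: x = 0.231, y = 0.106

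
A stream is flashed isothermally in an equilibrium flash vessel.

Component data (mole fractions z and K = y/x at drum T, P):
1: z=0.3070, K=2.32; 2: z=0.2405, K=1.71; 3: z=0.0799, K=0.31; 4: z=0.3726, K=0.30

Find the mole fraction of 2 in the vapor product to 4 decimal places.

Iterate (Newton) starting at V/F = 0.5:
  V/F = 0.5000: g = -0.11529, g' = -0.7809 → V/F = 0.3524
  V/F = 0.3524: g = -0.00588, g' = -0.7149 → V/F = 0.3441
Converged at V/F = 0.3441.
Compositions from xᵢ = zᵢ/(1+V/F(Kᵢ−1)), yᵢ = Kᵢxᵢ:
  1: x = 0.2111, y = 0.4898
  2: x = 0.1933, y = 0.3305
  3: x = 0.1048, y = 0.0325
  4: x = 0.4908, y = 0.1473

y_2 = 0.3305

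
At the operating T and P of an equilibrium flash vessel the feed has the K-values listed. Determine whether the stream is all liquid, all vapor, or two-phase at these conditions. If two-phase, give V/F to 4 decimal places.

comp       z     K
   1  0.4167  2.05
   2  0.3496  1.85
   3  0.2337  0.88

ΣzᵢKᵢ = 1.7067; Σzᵢ/Kᵢ = 0.6578.
Since Σzᵢ/Kᵢ < 1 the mixture is above its dew point — single vapor phase.

all vapor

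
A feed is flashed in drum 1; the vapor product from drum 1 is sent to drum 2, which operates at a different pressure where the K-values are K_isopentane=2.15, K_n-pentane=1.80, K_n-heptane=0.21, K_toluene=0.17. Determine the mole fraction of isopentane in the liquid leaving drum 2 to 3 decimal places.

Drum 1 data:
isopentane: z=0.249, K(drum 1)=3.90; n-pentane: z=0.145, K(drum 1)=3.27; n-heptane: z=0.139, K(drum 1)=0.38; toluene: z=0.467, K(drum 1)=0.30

x_isopentane (drum 2) = 0.274

Drum 1:
Rachford–Rice: g(ψ₁) = Σ zᵢ(Kᵢ−1)/(1+ψ₁(Kᵢ−1)) = 0.
g(0) = ΣzᵢKᵢ − 1 = 0.638 and g(1) = 1 − Σzᵢ/Kᵢ = -1.031, so a root lies in (0, 1).
Newton iteration, ψ₁⁰ = 0.54:
  ψ₁ = 0.540: g = -0.2258, g' = -1.181 → ψ₁ = 0.349
Converged at ψ₁ = 0.349.
Drum-1 compositions:
  isopentane: x = 0.124, y = 0.483
  n-pentane: x = 0.081, y = 0.265
  n-heptane: x = 0.177, y = 0.067
  toluene: x = 0.618, y = 0.185
Drum-2 feed = drum-1 vapor: z₂ = (0.4826, 0.2646, 0.0674, 0.1854).
Drum 2:
Newton–Raphson from ψ₂ = 0.39:
  ψ₂ = 0.390: g = 0.2400, g' = -0.770 → ψ₂ = 0.702
  ψ₂ = 0.702: g = -0.0454, g' = -1.210 → ψ₂ = 0.664
  ψ₂ = 0.664: g = -0.0022, g' = -1.098 → ψ₂ = 0.662
Converged at ψ₂ = 0.662.
  isopentane: x = 0.274, y = 0.589
  n-pentane: x = 0.173, y = 0.311
  n-heptane: x = 0.141, y = 0.030
  toluene: x = 0.412, y = 0.070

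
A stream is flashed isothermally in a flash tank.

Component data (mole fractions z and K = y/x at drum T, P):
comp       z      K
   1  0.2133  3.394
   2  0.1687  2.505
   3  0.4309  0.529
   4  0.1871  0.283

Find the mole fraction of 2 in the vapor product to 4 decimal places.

y_2 = 0.2697

Material balance + equilibrium reduce to Σ zᵢ(Kᵢ−1)/(1+ψ(Kᵢ−1)) = 0.
Feasibility: ΣzᵢKᵢ = 1.4274, Σzᵢ/Kᵢ = 1.6059 — both > 1, two phases present.
Iterate (Newton) starting at ψ = 0.5:
  ψ = 0.5000: g = -0.09729, g' = -0.7750 → ψ = 0.3745
  ψ = 0.3745: g = 0.00184, g' = -0.8169 → ψ = 0.3767
Converged at ψ = 0.3767.
Compositions from xᵢ = zᵢ/(1+ψ(Kᵢ−1)), yᵢ = Kᵢxᵢ:
  1: x = 0.1122, y = 0.3807
  2: x = 0.1077, y = 0.2697
  3: x = 0.5238, y = 0.2771
  4: x = 0.2563, y = 0.0725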